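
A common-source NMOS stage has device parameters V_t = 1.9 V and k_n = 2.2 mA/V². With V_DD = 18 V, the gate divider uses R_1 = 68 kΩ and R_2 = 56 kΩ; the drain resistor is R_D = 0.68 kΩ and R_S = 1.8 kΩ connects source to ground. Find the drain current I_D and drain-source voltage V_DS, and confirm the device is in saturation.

I_D ≈ 2.6 mA, V_DS ≈ 12 V

V_G = V_DD·R_2/(R_1+R_2) = 18×56/124 = 8.13 V.
Assume saturation: I_D = (k_n/2)(V_GS − V_t)² with V_GS = V_G − I_D·R_S = 8.13 − 1.8·I_D.
Substituting gives 3.56·I_D² − 25.7·I_D + 42.7 = 0, with roots I_D = 2.61 or 4.6 mA.
The root I_D = 4.6 mA gives V_GS = -0.144 V ≤ V_t, so take I_D = 2.61 mA.
Then V_GS = 3.44 V and V_DS = V_DD − I_D(R_D+R_S) = 18 − 2.61×2.48 = 11.5 V.
Saturation requires V_DS ≥ V_GS − V_t = 1.54 V; 11.5 ≥ 1.54 ✓.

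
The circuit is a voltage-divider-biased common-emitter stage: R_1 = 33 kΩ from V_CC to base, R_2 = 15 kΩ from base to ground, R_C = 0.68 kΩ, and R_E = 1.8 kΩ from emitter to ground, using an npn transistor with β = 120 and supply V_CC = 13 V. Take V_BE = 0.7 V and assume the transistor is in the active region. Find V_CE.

Thevenize the base divider: V_Th = V_CC·R_2/(R_1+R_2) = 13×15/48 = 4.06 V, R_Th = R_1‖R_2 = 10.3 kΩ.
Base-emitter loop: V_Th = I_B·R_Th + V_BE + (β+1)I_B·R_E, so I_B = (4.06 − 0.7) / (10.3 + 121×1.8) = 0.0147 mA.
I_C = β·I_B = 120×0.0147 = 1.77 mA, and I_E = (β+1)I_B = 1.78 mA.
V_CE = V_CC − I_C·R_C − I_E·R_E = 13 − 1.77×0.68 − 1.78×1.8 = 8.59 V.
V_CE = 8.59 V > 0.2 V confirms active-region operation.

V_CE ≈ 8.6 V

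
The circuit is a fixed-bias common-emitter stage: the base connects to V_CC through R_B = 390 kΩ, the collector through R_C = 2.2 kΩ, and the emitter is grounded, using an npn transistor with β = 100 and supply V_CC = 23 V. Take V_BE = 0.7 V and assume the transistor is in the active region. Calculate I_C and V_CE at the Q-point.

I_C ≈ 5.7 mA, V_CE ≈ 10 V

Base loop: V_CC = I_B·R_B + V_BE, so I_B = (23 − 0.7)/390 kΩ = 0.0572 mA.
In the active region I_C = β·I_B = 100 × 0.0572 = 5.72 mA.
Collector loop: V_CE = V_CC − I_C·R_C = 23 − 5.72×2.2 = 10.4 V.
Since V_CE = 10.4 V > V_CE(sat) ≈ 0.2 V, the transistor is in the active region as assumed.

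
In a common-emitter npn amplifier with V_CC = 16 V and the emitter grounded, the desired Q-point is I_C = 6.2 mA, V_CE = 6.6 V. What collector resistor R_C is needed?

R_C ≈ 1.5 kΩ

Collector loop: V_CC = I_C·R_C + V_CE.
R_C = (V_CC − V_CE)/I_C = (16 − 6.6)/6.2 = 1.52 kΩ.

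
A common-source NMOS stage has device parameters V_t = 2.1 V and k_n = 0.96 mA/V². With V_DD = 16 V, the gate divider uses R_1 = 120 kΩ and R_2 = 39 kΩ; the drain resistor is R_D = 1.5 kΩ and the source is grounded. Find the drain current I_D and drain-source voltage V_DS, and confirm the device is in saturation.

I_D ≈ 1.6 mA, V_DS ≈ 14 V

V_G = V_DD·R_2/(R_1+R_2) = 16×39/159 = 3.92 V. With the source grounded, V_GS = V_G = 3.92 V.
Assume saturation: I_D = (k_n/2)(V_GS − V_t)² = (0.96/2)×(3.92 − 2.1)² = 0.48×1.82² = 1.6 mA.
V_DS = V_DD − I_D·R_D = 16 − 1.6×1.5 = 13.6 V.
Saturation requires V_DS ≥ V_GS − V_t = 1.82 V; 13.6 ≥ 1.82 ✓.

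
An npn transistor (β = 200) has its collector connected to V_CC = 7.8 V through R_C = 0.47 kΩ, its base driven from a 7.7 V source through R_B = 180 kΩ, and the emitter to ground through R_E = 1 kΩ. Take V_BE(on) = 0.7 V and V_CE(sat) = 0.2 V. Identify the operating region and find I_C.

active; I_C ≈ 3.7 mA

Assume active. Base-emitter loop: I_B = (V_BB − V_BE)/(R_B + (β+1)R_E) = (7.7 − 0.7)/(180 + 201×1) = 0.0184 mA.
I_C = β·I_B = 200×0.0184 = 3.67 mA.
V_CE = V_CC − I_C·R_C − I_E·R_E = 7.8 − 3.67×0.47 − 3.69×1 = 2.38 V > V_CE(sat), so the active-region assumption holds.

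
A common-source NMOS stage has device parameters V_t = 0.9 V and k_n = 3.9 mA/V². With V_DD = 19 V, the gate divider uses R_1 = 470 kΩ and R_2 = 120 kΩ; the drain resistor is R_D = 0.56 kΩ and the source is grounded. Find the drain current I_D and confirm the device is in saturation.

V_G = V_DD·R_2/(R_1+R_2) = 19×120/590 = 3.86 V. With the source grounded, V_GS = V_G = 3.86 V.
Assume saturation: I_D = (k_n/2)(V_GS − V_t)² = (3.9/2)×(3.86 − 0.9)² = 1.95×2.96² = 17.1 mA.
V_DS = V_DD − I_D·R_D = 19 − 17.1×0.56 = 9.4 V.
Saturation requires V_DS ≥ V_GS − V_t = 2.96 V; 9.4 ≥ 2.96 ✓.

I_D ≈ 17 mA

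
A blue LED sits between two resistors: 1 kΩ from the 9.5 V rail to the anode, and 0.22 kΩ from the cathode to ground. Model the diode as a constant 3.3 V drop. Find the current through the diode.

I ≈ 5.1 mA

The two resistors are in series with the diode, so KVL gives 9.5 = I·1 + 3.3 + I·0.22.
I = (9.5 − 3.3) / (1 + 0.22) kΩ = 6.2 / 1.22 = 5.08 mA.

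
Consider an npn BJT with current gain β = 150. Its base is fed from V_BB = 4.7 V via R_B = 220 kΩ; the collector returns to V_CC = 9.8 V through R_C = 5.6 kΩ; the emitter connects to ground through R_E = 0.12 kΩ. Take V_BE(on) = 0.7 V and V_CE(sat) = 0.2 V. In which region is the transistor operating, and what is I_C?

saturation; I_C ≈ 1.7 mA

Assume active: I_B = (4.7 − 0.7)/(220 + 151×0.12) = 0.0168 mA, I_C = β·I_B = 2.52 mA.
Then V_CE = 9.8 − 2.52×5.6 − 2.54×0.12 = -4.61 V < 0.2 V — the active assumption fails.
Re-solve with V_CE = 0.2 V. KCL at the emitter: V_E/R_E = (V_BB−0.7−V_E)/R_B + (V_CC−0.2−V_E)/R_C, giving V_E = 0.203 V.
I_C = (V_CC − 0.2 − V_E)/R_C = (9.6 − 0.203)/5.6 = 1.68 mA.
Check: I_B = (4 − 0.203)/220 = 0.0173 mA, and β·I_B = 2.59 mA > I_C, confirming saturation.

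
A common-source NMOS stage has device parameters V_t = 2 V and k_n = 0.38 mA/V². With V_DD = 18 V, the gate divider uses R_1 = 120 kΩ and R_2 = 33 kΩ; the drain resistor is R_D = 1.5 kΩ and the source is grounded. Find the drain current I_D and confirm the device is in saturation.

I_D ≈ 0.67 mA

V_G = V_DD·R_2/(R_1+R_2) = 18×33/153 = 3.88 V. With the source grounded, V_GS = V_G = 3.88 V.
Assume saturation: I_D = (k_n/2)(V_GS − V_t)² = (0.38/2)×(3.88 − 2)² = 0.19×1.88² = 0.673 mA.
V_DS = V_DD − I_D·R_D = 18 − 0.673×1.5 = 17 V.
Saturation requires V_DS ≥ V_GS − V_t = 1.88 V; 17 ≥ 1.88 ✓.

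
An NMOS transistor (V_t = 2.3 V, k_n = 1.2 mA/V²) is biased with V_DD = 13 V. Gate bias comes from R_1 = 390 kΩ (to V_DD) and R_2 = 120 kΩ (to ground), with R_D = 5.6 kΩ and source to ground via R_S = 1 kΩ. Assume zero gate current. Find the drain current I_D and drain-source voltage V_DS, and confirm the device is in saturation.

V_G = V_DD·R_2/(R_1+R_2) = 13×120/510 = 3.06 V.
Assume saturation: I_D = (k_n/2)(V_GS − V_t)² with V_GS = V_G − I_D·R_S = 3.06 − 1·I_D.
Substituting gives 0.6·I_D² − 1.91·I_D + 0.345 = 0, with roots I_D = 0.192 or 2.99 mA.
The root I_D = 2.99 mA gives V_GS = 0.067 V ≤ V_t, so take I_D = 0.192 mA.
Then V_GS = 2.87 V and V_DS = V_DD − I_D(R_D+R_S) = 13 − 0.192×6.6 = 11.7 V.
Saturation requires V_DS ≥ V_GS − V_t = 0.566 V; 11.7 ≥ 0.566 ✓.

I_D ≈ 0.19 mA, V_DS ≈ 12 V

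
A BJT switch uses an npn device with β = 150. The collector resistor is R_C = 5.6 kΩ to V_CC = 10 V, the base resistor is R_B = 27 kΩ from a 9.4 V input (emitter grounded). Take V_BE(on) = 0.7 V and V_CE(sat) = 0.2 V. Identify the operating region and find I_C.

Assume active: I_B = (9.4 − 0.7)/27 = 0.322 mA, giving I_C = β·I_B = 48.3 mA.
But then V_CE = 10 − 48.3×5.6 = -261 V < V_CE(sat) = 0.2 V — impossible in the active region.
So the transistor is saturated. With V_CE = 0.2 V, I_C = (V_CC − 0.2)/R_C = 9.8/5.6 = 1.75 mA.
Check: β·I_B = 48.3 mA > I_C = 1.75 mA, confirming saturation.

saturation; I_C ≈ 1.8 mA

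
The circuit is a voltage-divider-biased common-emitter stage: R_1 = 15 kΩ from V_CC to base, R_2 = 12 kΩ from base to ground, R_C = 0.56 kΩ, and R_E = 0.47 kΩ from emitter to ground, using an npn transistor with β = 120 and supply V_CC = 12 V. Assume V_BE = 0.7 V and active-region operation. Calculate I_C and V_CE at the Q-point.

Thevenize the base divider: V_Th = V_CC·R_2/(R_1+R_2) = 12×12/27 = 5.33 V, R_Th = R_1‖R_2 = 6.67 kΩ.
Base-emitter loop: V_Th = I_B·R_Th + V_BE + (β+1)I_B·R_E, so I_B = (5.33 − 0.7) / (6.67 + 121×0.47) = 0.0729 mA.
I_C = β·I_B = 120×0.0729 = 8.75 mA, and I_E = (β+1)I_B = 8.82 mA.
V_CE = V_CC − I_C·R_C − I_E·R_E = 12 − 8.75×0.56 − 8.82×0.47 = 2.95 V.
V_CE = 2.95 V > 0.2 V confirms active-region operation.

I_C ≈ 8.8 mA, V_CE ≈ 3 V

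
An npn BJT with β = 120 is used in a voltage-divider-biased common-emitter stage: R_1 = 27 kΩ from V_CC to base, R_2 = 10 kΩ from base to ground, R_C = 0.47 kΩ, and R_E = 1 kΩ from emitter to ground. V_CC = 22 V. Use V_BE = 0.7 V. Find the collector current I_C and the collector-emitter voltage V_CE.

I_C ≈ 4.9 mA, V_CE ≈ 15 V

Thevenize the base divider: V_Th = V_CC·R_2/(R_1+R_2) = 22×10/37 = 5.95 V, R_Th = R_1‖R_2 = 7.3 kΩ.
Base-emitter loop: V_Th = I_B·R_Th + V_BE + (β+1)I_B·R_E, so I_B = (5.95 − 0.7) / (7.3 + 121×1) = 0.0409 mA.
I_C = β·I_B = 120×0.0409 = 4.91 mA, and I_E = (β+1)I_B = 4.95 mA.
V_CE = V_CC − I_C·R_C − I_E·R_E = 22 − 4.91×0.47 − 4.95×1 = 14.7 V.
V_CE = 14.7 V > 0.2 V confirms active-region operation.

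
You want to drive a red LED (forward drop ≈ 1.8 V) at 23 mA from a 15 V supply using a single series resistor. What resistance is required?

The resistor drops V_S − V_D = 15 − 1.8 = 13.2 V at 23 mA.
R = 13.2 V / 23 mA = 0.574 kΩ.

R ≈ 0.57 kΩ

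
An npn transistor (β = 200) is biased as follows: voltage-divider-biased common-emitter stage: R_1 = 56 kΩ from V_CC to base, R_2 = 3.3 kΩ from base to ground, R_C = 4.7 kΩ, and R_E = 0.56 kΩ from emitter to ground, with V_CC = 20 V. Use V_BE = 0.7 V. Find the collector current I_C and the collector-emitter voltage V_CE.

I_C ≈ 0.71 mA, V_CE ≈ 16 V

Thevenize the base divider: V_Th = V_CC·R_2/(R_1+R_2) = 20×3.3/59.3 = 1.11 V, R_Th = R_1‖R_2 = 3.12 kΩ.
Base-emitter loop: V_Th = I_B·R_Th + V_BE + (β+1)I_B·R_E, so I_B = (1.11 − 0.7) / (3.12 + 201×0.56) = 0.00357 mA.
I_C = β·I_B = 200×0.00357 = 0.714 mA, and I_E = (β+1)I_B = 0.718 mA.
V_CE = V_CC − I_C·R_C − I_E·R_E = 20 − 0.714×4.7 − 0.718×0.56 = 16.2 V.
V_CE = 16.2 V > 0.2 V confirms active-region operation.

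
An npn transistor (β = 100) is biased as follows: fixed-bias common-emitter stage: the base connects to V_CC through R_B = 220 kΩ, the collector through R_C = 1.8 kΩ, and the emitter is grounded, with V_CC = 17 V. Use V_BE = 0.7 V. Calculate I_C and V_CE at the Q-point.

I_C ≈ 7.4 mA, V_CE ≈ 3.7 V

Base loop: V_CC = I_B·R_B + V_BE, so I_B = (17 − 0.7)/220 kΩ = 0.0741 mA.
In the active region I_C = β·I_B = 100 × 0.0741 = 7.41 mA.
Collector loop: V_CE = V_CC − I_C·R_C = 17 − 7.41×1.8 = 3.66 V.
Since V_CE = 3.66 V > V_CE(sat) ≈ 0.2 V, the transistor is in the active region as assumed.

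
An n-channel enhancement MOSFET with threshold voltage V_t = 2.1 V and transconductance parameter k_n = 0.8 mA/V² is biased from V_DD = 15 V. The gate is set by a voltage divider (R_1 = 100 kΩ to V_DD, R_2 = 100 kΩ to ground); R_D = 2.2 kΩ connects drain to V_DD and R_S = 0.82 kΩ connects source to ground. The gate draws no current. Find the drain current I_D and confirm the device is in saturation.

V_G = V_DD·R_2/(R_1+R_2) = 15×100/200 = 7.5 V.
Assume saturation: I_D = (k_n/2)(V_GS − V_t)² with V_GS = V_G − I_D·R_S = 7.5 − 0.82·I_D.
Substituting gives 0.269·I_D² − 4.54·I_D + 11.7 = 0, with roots I_D = 3.16 or 13.7 mA.
The root I_D = 13.7 mA gives V_GS = -3.76 V ≤ V_t, so take I_D = 3.16 mA.
Then V_GS = 4.91 V and V_DS = V_DD − I_D(R_D+R_S) = 15 − 3.16×3.02 = 5.46 V.
Saturation requires V_DS ≥ V_GS − V_t = 2.81 V; 5.46 ≥ 2.81 ✓.

I_D ≈ 3.2 mA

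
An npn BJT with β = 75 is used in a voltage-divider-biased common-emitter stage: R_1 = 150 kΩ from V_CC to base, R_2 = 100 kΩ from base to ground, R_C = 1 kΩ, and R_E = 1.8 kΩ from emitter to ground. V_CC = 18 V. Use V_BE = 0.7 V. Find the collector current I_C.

I_C ≈ 2.5 mA

Thevenize the base divider: V_Th = V_CC·R_2/(R_1+R_2) = 18×100/250 = 7.2 V, R_Th = R_1‖R_2 = 60 kΩ.
Base-emitter loop: V_Th = I_B·R_Th + V_BE + (β+1)I_B·R_E, so I_B = (7.2 − 0.7) / (60 + 76×1.8) = 0.033 mA.
I_C = β·I_B = 75×0.033 = 2.48 mA, and I_E = (β+1)I_B = 2.51 mA.
V_CE = V_CC − I_C·R_C − I_E·R_E = 18 − 2.48×1 − 2.51×1.8 = 11 V.
V_CE = 11 V > 0.2 V confirms active-region operation.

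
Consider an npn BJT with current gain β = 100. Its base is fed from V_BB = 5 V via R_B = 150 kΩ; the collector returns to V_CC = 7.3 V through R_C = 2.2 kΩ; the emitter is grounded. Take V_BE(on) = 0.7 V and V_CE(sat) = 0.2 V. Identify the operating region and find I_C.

active; I_C ≈ 2.9 mA

Assume active. Base-emitter loop: I_B = (V_BB − V_BE)/R_B = (5 − 0.7)/150 = 0.0287 mA.
I_C = β·I_B = 100×0.0287 = 2.87 mA.
V_CE = V_CC − I_C·R_C = 7.3 − 2.87×2.2 = 0.993 V > V_CE(sat), so the active-region assumption holds.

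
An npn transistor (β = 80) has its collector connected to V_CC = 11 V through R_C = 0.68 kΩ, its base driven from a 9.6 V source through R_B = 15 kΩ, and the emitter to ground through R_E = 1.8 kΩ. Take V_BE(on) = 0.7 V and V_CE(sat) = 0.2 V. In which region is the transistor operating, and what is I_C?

saturation; I_C ≈ 4.3 mA

Assume active: I_B = (9.6 − 0.7)/(15 + 81×1.8) = 0.0553 mA, I_C = β·I_B = 4.43 mA.
Then V_CE = 11 − 4.43×0.68 − 4.48×1.8 = -0.0807 V < 0.2 V — the active assumption fails.
Re-solve with V_CE = 0.2 V. KCL at the emitter: V_E/R_E = (V_BB−0.7−V_E)/R_B + (V_CC−0.2−V_E)/R_C, giving V_E = 7.87 V.
I_C = (V_CC − 0.2 − V_E)/R_C = (10.8 − 7.87)/0.68 = 4.31 mA.
Check: I_B = (8.9 − 7.87)/15 = 0.0685 mA, and β·I_B = 5.48 mA > I_C, confirming saturation.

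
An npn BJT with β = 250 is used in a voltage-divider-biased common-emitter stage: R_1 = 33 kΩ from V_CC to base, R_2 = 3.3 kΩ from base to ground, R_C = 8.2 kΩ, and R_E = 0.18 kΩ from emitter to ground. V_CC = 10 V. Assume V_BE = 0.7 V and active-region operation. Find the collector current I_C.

I_C ≈ 1.1 mA

Thevenize the base divider: V_Th = V_CC·R_2/(R_1+R_2) = 10×3.3/36.3 = 0.909 V, R_Th = R_1‖R_2 = 3 kΩ.
Base-emitter loop: V_Th = I_B·R_Th + V_BE + (β+1)I_B·R_E, so I_B = (0.909 − 0.7) / (3 + 251×0.18) = 0.00434 mA.
I_C = β·I_B = 250×0.00434 = 1.08 mA, and I_E = (β+1)I_B = 1.09 mA.
V_CE = V_CC − I_C·R_C − I_E·R_E = 10 − 1.08×8.2 − 1.09×0.18 = 0.907 V.
V_CE = 0.907 V > 0.2 V confirms active-region operation.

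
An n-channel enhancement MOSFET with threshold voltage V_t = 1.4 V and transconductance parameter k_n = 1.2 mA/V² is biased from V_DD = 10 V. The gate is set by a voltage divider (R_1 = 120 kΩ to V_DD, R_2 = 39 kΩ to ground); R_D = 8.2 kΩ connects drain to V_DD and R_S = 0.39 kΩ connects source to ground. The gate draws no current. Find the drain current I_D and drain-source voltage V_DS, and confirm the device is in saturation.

I_D ≈ 0.46 mA, V_DS ≈ 6.1 V

V_G = V_DD·R_2/(R_1+R_2) = 10×39/159 = 2.45 V.
Assume saturation: I_D = (k_n/2)(V_GS − V_t)² with V_GS = V_G − I_D·R_S = 2.45 − 0.39·I_D.
Substituting gives 0.0913·I_D² − 1.49·I_D + 0.665 = 0, with roots I_D = 0.458 or 15.9 mA.
The root I_D = 15.9 mA gives V_GS = -3.75 V ≤ V_t, so take I_D = 0.458 mA.
Then V_GS = 2.27 V and V_DS = V_DD − I_D(R_D+R_S) = 10 − 0.458×8.59 = 6.06 V.
Saturation requires V_DS ≥ V_GS − V_t = 0.874 V; 6.06 ≥ 0.874 ✓.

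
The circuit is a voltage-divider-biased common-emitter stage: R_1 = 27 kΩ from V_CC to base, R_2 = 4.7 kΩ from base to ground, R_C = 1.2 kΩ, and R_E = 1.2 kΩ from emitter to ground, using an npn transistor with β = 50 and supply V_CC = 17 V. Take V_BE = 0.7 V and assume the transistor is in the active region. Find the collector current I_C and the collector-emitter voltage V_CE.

Thevenize the base divider: V_Th = V_CC·R_2/(R_1+R_2) = 17×4.7/31.7 = 2.52 V, R_Th = R_1‖R_2 = 4 kΩ.
Base-emitter loop: V_Th = I_B·R_Th + V_BE + (β+1)I_B·R_E, so I_B = (2.52 − 0.7) / (4 + 51×1.2) = 0.0279 mA.
I_C = β·I_B = 50×0.0279 = 1.4 mA, and I_E = (β+1)I_B = 1.42 mA.
V_CE = V_CC − I_C·R_C − I_E·R_E = 17 − 1.4×1.2 − 1.42×1.2 = 13.6 V.
V_CE = 13.6 V > 0.2 V confirms active-region operation.

I_C ≈ 1.4 mA, V_CE ≈ 14 V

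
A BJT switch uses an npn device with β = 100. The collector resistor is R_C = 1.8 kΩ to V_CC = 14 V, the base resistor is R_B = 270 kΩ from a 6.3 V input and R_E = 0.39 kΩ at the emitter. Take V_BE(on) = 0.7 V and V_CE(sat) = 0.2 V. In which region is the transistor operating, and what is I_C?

Assume active. Base-emitter loop: I_B = (V_BB − V_BE)/(R_B + (β+1)R_E) = (6.3 − 0.7)/(270 + 101×0.39) = 0.0181 mA.
I_C = β·I_B = 100×0.0181 = 1.81 mA.
V_CE = V_CC − I_C·R_C − I_E·R_E = 14 − 1.81×1.8 − 1.83×0.39 = 10 V > V_CE(sat), so the active-region assumption holds.

active; I_C ≈ 1.8 mA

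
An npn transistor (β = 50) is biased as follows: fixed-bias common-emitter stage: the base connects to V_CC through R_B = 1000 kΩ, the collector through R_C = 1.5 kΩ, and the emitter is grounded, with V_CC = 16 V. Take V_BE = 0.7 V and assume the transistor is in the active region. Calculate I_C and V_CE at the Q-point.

Base loop: V_CC = I_B·R_B + V_BE, so I_B = (16 − 0.7)/1000 kΩ = 0.0153 mA.
In the active region I_C = β·I_B = 50 × 0.0153 = 0.765 mA.
Collector loop: V_CE = V_CC − I_C·R_C = 16 − 0.765×1.5 = 14.9 V.
Since V_CE = 14.9 V > V_CE(sat) ≈ 0.2 V, the transistor is in the active region as assumed.

I_C ≈ 0.77 mA, V_CE ≈ 15 V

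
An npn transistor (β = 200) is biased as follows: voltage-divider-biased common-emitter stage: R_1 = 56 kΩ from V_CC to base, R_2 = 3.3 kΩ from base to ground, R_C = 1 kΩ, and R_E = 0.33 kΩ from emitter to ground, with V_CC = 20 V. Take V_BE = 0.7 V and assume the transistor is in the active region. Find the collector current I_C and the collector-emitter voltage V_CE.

Thevenize the base divider: V_Th = V_CC·R_2/(R_1+R_2) = 20×3.3/59.3 = 1.11 V, R_Th = R_1‖R_2 = 3.12 kΩ.
Base-emitter loop: V_Th = I_B·R_Th + V_BE + (β+1)I_B·R_E, so I_B = (1.11 − 0.7) / (3.12 + 201×0.33) = 0.00595 mA.
I_C = β·I_B = 200×0.00595 = 1.19 mA, and I_E = (β+1)I_B = 1.2 mA.
V_CE = V_CC − I_C·R_C − I_E·R_E = 20 − 1.19×1 − 1.2×0.33 = 18.4 V.
V_CE = 18.4 V > 0.2 V confirms active-region operation.

I_C ≈ 1.2 mA, V_CE ≈ 18 V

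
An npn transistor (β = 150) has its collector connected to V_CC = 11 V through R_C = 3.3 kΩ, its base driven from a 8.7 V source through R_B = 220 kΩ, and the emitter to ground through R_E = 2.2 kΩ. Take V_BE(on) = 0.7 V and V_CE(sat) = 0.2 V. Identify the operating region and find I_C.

saturation; I_C ≈ 2 mA

Assume active: I_B = (8.7 − 0.7)/(220 + 151×2.2) = 0.0145 mA, I_C = β·I_B = 2.17 mA.
Then V_CE = 11 − 2.17×3.3 − 2.19×2.2 = -0.984 V < 0.2 V — the active assumption fails.
Re-solve with V_CE = 0.2 V. KCL at the emitter: V_E/R_E = (V_BB−0.7−V_E)/R_B + (V_CC−0.2−V_E)/R_C, giving V_E = 4.34 V.
I_C = (V_CC − 0.2 − V_E)/R_C = (10.8 − 4.34)/3.3 = 1.96 mA.
Check: I_B = (8 − 4.34)/220 = 0.0166 mA, and β·I_B = 2.49 mA > I_C, confirming saturation.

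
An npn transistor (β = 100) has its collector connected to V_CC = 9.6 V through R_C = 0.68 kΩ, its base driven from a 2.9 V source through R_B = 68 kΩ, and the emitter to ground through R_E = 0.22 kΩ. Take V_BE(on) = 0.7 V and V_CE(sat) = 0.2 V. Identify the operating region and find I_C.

active; I_C ≈ 2.4 mA

Assume active. Base-emitter loop: I_B = (V_BB − V_BE)/(R_B + (β+1)R_E) = (2.9 − 0.7)/(68 + 101×0.22) = 0.0244 mA.
I_C = β·I_B = 100×0.0244 = 2.44 mA.
V_CE = V_CC − I_C·R_C − I_E·R_E = 9.6 − 2.44×0.68 − 2.46×0.22 = 7.4 V > V_CE(sat), so the active-region assumption holds.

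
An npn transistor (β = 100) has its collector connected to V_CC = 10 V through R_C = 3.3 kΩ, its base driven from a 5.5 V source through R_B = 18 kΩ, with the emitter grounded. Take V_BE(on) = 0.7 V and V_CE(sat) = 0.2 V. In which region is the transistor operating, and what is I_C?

Assume active: I_B = (5.5 − 0.7)/18 = 0.267 mA, giving I_C = β·I_B = 26.7 mA.
But then V_CE = 10 − 26.7×3.3 = -78 V < V_CE(sat) = 0.2 V — impossible in the active region.
So the transistor is saturated. With V_CE = 0.2 V, I_C = (V_CC − 0.2)/R_C = 9.8/3.3 = 2.97 mA.
Check: β·I_B = 26.7 mA > I_C = 2.97 mA, confirming saturation.

saturation; I_C ≈ 3 mA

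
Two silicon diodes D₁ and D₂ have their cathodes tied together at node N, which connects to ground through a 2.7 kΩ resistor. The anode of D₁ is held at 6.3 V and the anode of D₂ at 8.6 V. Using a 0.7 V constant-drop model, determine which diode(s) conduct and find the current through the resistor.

Assume both conduct. Then node N would need to be at both 6.3−0.7 = 5.6 V and 8.6−0.7 = 7.9 V, which is impossible.
Assume only D₂ conducts: V_N = 8.6 − 0.7 = 7.9 V, so I_R = 7.9/2.7 = 2.93 mA.
Check D₁: its anode-to-cathode voltage is 6.3 − 7.9 = -1.6 V < 0.7 V, so it is off. The assumption is consistent.

Only D₂ conducts; I_R ≈ 2.9 mA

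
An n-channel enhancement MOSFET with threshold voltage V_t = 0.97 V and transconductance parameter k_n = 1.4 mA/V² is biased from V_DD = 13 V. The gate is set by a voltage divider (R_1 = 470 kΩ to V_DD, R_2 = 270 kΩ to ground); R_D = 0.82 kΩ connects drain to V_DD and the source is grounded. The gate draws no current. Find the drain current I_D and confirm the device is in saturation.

V_G = V_DD·R_2/(R_1+R_2) = 13×270/740 = 4.74 V. With the source grounded, V_GS = V_G = 4.74 V.
Assume saturation: I_D = (k_n/2)(V_GS − V_t)² = (1.4/2)×(4.74 − 0.97)² = 0.7×3.77² = 9.97 mA.
V_DS = V_DD − I_D·R_D = 13 − 9.97×0.82 = 4.83 V.
Saturation requires V_DS ≥ V_GS − V_t = 3.77 V; 4.83 ≥ 3.77 ✓.

I_D ≈ 10 mA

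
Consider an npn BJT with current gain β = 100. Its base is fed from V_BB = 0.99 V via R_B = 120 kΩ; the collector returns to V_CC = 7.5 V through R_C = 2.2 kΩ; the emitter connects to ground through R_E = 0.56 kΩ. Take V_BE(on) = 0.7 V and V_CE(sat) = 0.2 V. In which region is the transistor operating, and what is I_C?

active; I_C ≈ 0.16 mA

Assume active. Base-emitter loop: I_B = (V_BB − V_BE)/(R_B + (β+1)R_E) = (0.99 − 0.7)/(120 + 101×0.56) = 0.00164 mA.
I_C = β·I_B = 100×0.00164 = 0.164 mA.
V_CE = V_CC − I_C·R_C − I_E·R_E = 7.5 − 0.164×2.2 − 0.166×0.56 = 7.05 V > V_CE(sat), so the active-region assumption holds.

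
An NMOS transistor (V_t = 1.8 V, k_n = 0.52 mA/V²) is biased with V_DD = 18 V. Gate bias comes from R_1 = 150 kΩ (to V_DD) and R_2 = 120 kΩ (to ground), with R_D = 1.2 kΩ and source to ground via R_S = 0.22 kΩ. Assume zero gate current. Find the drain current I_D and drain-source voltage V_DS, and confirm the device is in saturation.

V_G = V_DD·R_2/(R_1+R_2) = 18×120/270 = 8 V.
Assume saturation: I_D = (k_n/2)(V_GS − V_t)² with V_GS = V_G − I_D·R_S = 8 − 0.22·I_D.
Substituting gives 0.0126·I_D² − 1.71·I_D + 9.99 = 0, with roots I_D = 6.12 or 130 mA.
The root I_D = 130 mA gives V_GS = -20.5 V ≤ V_t, so take I_D = 6.12 mA.
Then V_GS = 6.65 V and V_DS = V_DD − I_D(R_D+R_S) = 18 − 6.12×1.42 = 9.31 V.
Saturation requires V_DS ≥ V_GS − V_t = 4.85 V; 9.31 ≥ 4.85 ✓.

I_D ≈ 6.1 mA, V_DS ≈ 9.3 V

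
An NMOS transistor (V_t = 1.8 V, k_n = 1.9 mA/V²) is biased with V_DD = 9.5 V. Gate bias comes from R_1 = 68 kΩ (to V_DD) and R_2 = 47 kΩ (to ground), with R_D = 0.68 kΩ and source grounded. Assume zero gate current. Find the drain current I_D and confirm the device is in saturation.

V_G = V_DD·R_2/(R_1+R_2) = 9.5×47/115 = 3.88 V. With the source grounded, V_GS = V_G = 3.88 V.
Assume saturation: I_D = (k_n/2)(V_GS − V_t)² = (1.9/2)×(3.88 − 1.8)² = 0.95×2.08² = 4.12 mA.
V_DS = V_DD − I_D·R_D = 9.5 − 4.12×0.68 = 6.7 V.
Saturation requires V_DS ≥ V_GS − V_t = 2.08 V; 6.7 ≥ 2.08 ✓.

I_D ≈ 4.1 mA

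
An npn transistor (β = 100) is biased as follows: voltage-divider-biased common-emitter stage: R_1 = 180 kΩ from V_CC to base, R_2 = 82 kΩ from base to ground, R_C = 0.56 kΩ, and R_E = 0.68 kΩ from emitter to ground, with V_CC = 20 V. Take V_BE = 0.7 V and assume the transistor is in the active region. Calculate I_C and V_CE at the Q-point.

Thevenize the base divider: V_Th = V_CC·R_2/(R_1+R_2) = 20×82/262 = 6.26 V, R_Th = R_1‖R_2 = 56.3 kΩ.
Base-emitter loop: V_Th = I_B·R_Th + V_BE + (β+1)I_B·R_E, so I_B = (6.26 − 0.7) / (56.3 + 101×0.68) = 0.0445 mA.
I_C = β·I_B = 100×0.0445 = 4.45 mA, and I_E = (β+1)I_B = 4.49 mA.
V_CE = V_CC − I_C·R_C − I_E·R_E = 20 − 4.45×0.56 − 4.49×0.68 = 14.5 V.
V_CE = 14.5 V > 0.2 V confirms active-region operation.

I_C ≈ 4.4 mA, V_CE ≈ 14 V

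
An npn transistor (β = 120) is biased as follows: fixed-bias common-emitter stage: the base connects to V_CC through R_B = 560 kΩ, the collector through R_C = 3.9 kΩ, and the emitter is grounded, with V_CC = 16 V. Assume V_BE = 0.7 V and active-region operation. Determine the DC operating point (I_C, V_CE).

Base loop: V_CC = I_B·R_B + V_BE, so I_B = (16 − 0.7)/560 kΩ = 0.0273 mA.
In the active region I_C = β·I_B = 120 × 0.0273 = 3.28 mA.
Collector loop: V_CE = V_CC − I_C·R_C = 16 − 3.28×3.9 = 3.21 V.
Since V_CE = 3.21 V > V_CE(sat) ≈ 0.2 V, the transistor is in the active region as assumed.

I_C ≈ 3.3 mA, V_CE ≈ 3.2 V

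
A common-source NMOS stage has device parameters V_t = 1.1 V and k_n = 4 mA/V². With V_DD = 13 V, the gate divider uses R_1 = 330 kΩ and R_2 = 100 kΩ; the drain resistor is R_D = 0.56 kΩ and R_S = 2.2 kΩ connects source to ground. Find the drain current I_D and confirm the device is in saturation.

I_D ≈ 0.62 mA

V_G = V_DD·R_2/(R_1+R_2) = 13×100/430 = 3.02 V.
Assume saturation: I_D = (k_n/2)(V_GS − V_t)² with V_GS = V_G − I_D·R_S = 3.02 − 2.2·I_D.
Substituting gives 9.68·I_D² − 17.9·I_D + 7.4 = 0, with roots I_D = 0.621 or 1.23 mA.
The root I_D = 1.23 mA gives V_GS = 0.316 V ≤ V_t, so take I_D = 0.621 mA.
Then V_GS = 1.66 V and V_DS = V_DD − I_D(R_D+R_S) = 13 − 0.621×2.76 = 11.3 V.
Saturation requires V_DS ≥ V_GS − V_t = 0.557 V; 11.3 ≥ 0.557 ✓.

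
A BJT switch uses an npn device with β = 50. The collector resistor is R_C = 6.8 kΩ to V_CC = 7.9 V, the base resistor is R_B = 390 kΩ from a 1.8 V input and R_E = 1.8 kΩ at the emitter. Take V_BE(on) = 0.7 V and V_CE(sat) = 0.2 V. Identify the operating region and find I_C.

active; I_C ≈ 0.11 mA

Assume active. Base-emitter loop: I_B = (V_BB − V_BE)/(R_B + (β+1)R_E) = (1.8 − 0.7)/(390 + 51×1.8) = 0.00228 mA.
I_C = β·I_B = 50×0.00228 = 0.114 mA.
V_CE = V_CC − I_C·R_C − I_E·R_E = 7.9 − 0.114×6.8 − 0.116×1.8 = 6.91 V > V_CE(sat), so the active-region assumption holds.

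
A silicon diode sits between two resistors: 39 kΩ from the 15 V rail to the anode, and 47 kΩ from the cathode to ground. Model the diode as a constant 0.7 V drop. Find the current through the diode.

I ≈ 0.17 mA

The two resistors are in series with the diode, so KVL gives 15 = I·39 + 0.7 + I·47.
I = (15 − 0.7) / (39 + 47) kΩ = 14.3 / 86 = 0.166 mA.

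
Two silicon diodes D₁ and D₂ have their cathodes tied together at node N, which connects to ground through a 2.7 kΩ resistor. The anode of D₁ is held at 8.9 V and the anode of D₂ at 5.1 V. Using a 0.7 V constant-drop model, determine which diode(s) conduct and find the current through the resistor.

Assume both conduct. Then node N would need to be at both 8.9−0.7 = 8.2 V and 5.1−0.7 = 4.4 V, which is impossible.
Assume only D₁ conducts: V_N = 8.9 − 0.7 = 8.2 V, so I_R = 8.2/2.7 = 3.04 mA.
Check D₂: its anode-to-cathode voltage is 5.1 − 8.2 = -3.1 V < 0.7 V, so it is off. The assumption is consistent.

Only D₁ conducts; I_R ≈ 3 mA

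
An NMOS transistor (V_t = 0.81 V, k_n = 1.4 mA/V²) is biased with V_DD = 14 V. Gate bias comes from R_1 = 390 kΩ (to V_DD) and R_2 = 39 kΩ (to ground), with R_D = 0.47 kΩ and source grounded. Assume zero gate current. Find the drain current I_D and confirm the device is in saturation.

I_D ≈ 0.15 mA

V_G = V_DD·R_2/(R_1+R_2) = 14×39/429 = 1.27 V. With the source grounded, V_GS = V_G = 1.27 V.
Assume saturation: I_D = (k_n/2)(V_GS − V_t)² = (1.4/2)×(1.27 − 0.81)² = 0.7×0.463² = 0.15 mA.
V_DS = V_DD − I_D·R_D = 14 − 0.15×0.47 = 13.9 V.
Saturation requires V_DS ≥ V_GS − V_t = 0.463 V; 13.9 ≥ 0.463 ✓.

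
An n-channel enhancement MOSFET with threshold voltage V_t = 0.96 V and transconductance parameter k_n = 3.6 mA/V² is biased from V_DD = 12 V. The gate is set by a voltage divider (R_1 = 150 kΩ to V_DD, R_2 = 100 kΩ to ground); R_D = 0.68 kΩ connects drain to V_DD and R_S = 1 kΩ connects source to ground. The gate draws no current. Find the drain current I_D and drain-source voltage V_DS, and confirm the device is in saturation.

V_G = V_DD·R_2/(R_1+R_2) = 12×100/250 = 4.8 V.
Assume saturation: I_D = (k_n/2)(V_GS − V_t)² with V_GS = V_G − I_D·R_S = 4.8 − 1·I_D.
Substituting gives 1.8·I_D² − 14.8·I_D + 26.5 = 0, with roots I_D = 2.63 or 5.6 mA.
The root I_D = 5.6 mA gives V_GS = -0.805 V ≤ V_t, so take I_D = 2.63 mA.
Then V_GS = 2.17 V and V_DS = V_DD − I_D(R_D+R_S) = 12 − 2.63×1.68 = 7.58 V.
Saturation requires V_DS ≥ V_GS − V_t = 1.21 V; 7.58 ≥ 1.21 ✓.

I_D ≈ 2.6 mA, V_DS ≈ 7.6 V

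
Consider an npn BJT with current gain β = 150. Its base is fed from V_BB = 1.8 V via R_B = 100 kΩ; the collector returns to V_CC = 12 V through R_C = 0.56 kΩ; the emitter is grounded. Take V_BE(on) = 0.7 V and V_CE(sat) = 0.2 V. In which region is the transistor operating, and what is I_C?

Assume active. Base-emitter loop: I_B = (V_BB − V_BE)/R_B = (1.8 − 0.7)/100 = 0.011 mA.
I_C = β·I_B = 150×0.011 = 1.65 mA.
V_CE = V_CC − I_C·R_C = 12 − 1.65×0.56 = 11.1 V > V_CE(sat), so the active-region assumption holds.

active; I_C ≈ 1.7 mA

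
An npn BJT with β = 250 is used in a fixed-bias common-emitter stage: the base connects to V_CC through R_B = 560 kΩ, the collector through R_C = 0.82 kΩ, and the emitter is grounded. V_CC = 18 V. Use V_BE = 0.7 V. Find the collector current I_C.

I_C ≈ 7.7 mA

Base loop: V_CC = I_B·R_B + V_BE, so I_B = (18 − 0.7)/560 kΩ = 0.0309 mA.
In the active region I_C = β·I_B = 250 × 0.0309 = 7.72 mA.
Collector loop: V_CE = V_CC − I_C·R_C = 18 − 7.72×0.82 = 11.7 V.
Since V_CE = 11.7 V > V_CE(sat) ≈ 0.2 V, the transistor is in the active region as assumed.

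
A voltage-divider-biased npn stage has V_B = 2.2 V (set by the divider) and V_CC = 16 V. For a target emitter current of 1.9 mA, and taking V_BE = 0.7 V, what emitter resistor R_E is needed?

R_E ≈ 0.79 kΩ

V_E = V_B − V_BE = 2.2 − 0.7 = 1.5 V.
R_E = V_E / I_E = 1.5 / 1.9 = 0.789 kΩ.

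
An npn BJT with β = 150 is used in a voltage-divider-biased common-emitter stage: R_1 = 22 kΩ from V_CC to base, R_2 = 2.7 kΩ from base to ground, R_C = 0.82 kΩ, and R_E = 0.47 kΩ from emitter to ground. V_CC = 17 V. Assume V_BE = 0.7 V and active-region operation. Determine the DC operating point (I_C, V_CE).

I_C ≈ 2.4 mA, V_CE ≈ 14 V

Thevenize the base divider: V_Th = V_CC·R_2/(R_1+R_2) = 17×2.7/24.7 = 1.86 V, R_Th = R_1‖R_2 = 2.4 kΩ.
Base-emitter loop: V_Th = I_B·R_Th + V_BE + (β+1)I_B·R_E, so I_B = (1.86 − 0.7) / (2.4 + 151×0.47) = 0.0158 mA.
I_C = β·I_B = 150×0.0158 = 2.37 mA, and I_E = (β+1)I_B = 2.38 mA.
V_CE = V_CC − I_C·R_C − I_E·R_E = 17 − 2.37×0.82 − 2.38×0.47 = 13.9 V.
V_CE = 13.9 V > 0.2 V confirms active-region operation.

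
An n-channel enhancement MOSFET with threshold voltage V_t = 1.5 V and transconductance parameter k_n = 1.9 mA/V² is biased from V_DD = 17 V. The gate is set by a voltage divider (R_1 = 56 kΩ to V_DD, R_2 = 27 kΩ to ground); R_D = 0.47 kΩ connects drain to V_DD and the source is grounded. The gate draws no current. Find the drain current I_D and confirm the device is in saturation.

V_G = V_DD·R_2/(R_1+R_2) = 17×27/83 = 5.53 V. With the source grounded, V_GS = V_G = 5.53 V.
Assume saturation: I_D = (k_n/2)(V_GS − V_t)² = (1.9/2)×(5.53 − 1.5)² = 0.95×4.03² = 15.4 mA.
V_DS = V_DD − I_D·R_D = 17 − 15.4×0.47 = 9.75 V.
Saturation requires V_DS ≥ V_GS − V_t = 4.03 V; 9.75 ≥ 4.03 ✓.

I_D ≈ 15 mA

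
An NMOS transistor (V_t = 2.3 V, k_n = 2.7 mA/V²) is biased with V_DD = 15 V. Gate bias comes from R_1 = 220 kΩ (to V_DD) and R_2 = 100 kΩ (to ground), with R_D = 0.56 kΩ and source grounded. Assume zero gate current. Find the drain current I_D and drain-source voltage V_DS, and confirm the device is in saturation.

I_D ≈ 7.7 mA, V_DS ≈ 11 V

V_G = V_DD·R_2/(R_1+R_2) = 15×100/320 = 4.69 V. With the source grounded, V_GS = V_G = 4.69 V.
Assume saturation: I_D = (k_n/2)(V_GS − V_t)² = (2.7/2)×(4.69 − 2.3)² = 1.35×2.39² = 7.7 mA.
V_DS = V_DD − I_D·R_D = 15 − 7.7×0.56 = 10.7 V.
Saturation requires V_DS ≥ V_GS − V_t = 2.39 V; 10.7 ≥ 2.39 ✓.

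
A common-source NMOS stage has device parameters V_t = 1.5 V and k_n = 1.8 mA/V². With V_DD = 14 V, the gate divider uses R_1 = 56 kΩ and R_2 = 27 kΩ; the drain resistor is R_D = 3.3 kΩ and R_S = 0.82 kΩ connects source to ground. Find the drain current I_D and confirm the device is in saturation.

V_G = V_DD·R_2/(R_1+R_2) = 14×27/83 = 4.55 V.
Assume saturation: I_D = (k_n/2)(V_GS − V_t)² with V_GS = V_G − I_D·R_S = 4.55 − 0.82·I_D.
Substituting gives 0.605·I_D² − 5.51·I_D + 8.4 = 0, with roots I_D = 1.94 or 7.17 mA.
The root I_D = 7.17 mA gives V_GS = -1.32 V ≤ V_t, so take I_D = 1.94 mA.
Then V_GS = 2.97 V and V_DS = V_DD − I_D(R_D+R_S) = 14 − 1.94×4.12 = 6.02 V.
Saturation requires V_DS ≥ V_GS − V_t = 1.47 V; 6.02 ≥ 1.47 ✓.

I_D ≈ 1.9 mA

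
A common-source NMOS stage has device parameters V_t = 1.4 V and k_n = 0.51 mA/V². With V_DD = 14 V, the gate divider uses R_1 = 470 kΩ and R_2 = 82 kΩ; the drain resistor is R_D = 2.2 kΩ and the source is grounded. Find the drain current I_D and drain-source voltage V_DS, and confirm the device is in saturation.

V_G = V_DD·R_2/(R_1+R_2) = 14×82/552 = 2.08 V. With the source grounded, V_GS = V_G = 2.08 V.
Assume saturation: I_D = (k_n/2)(V_GS − V_t)² = (0.51/2)×(2.08 − 1.4)² = 0.255×0.68² = 0.118 mA.
V_DS = V_DD − I_D·R_D = 14 − 0.118×2.2 = 13.7 V.
Saturation requires V_DS ≥ V_GS − V_t = 0.68 V; 13.7 ≥ 0.68 ✓.

I_D ≈ 0.12 mA, V_DS ≈ 14 V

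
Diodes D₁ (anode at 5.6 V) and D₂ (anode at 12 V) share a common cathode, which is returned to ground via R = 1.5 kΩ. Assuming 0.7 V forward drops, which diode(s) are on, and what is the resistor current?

Only D₂ conducts; I_R ≈ 7.5 mA

Assume both conduct. Then node N would need to be at both 5.6−0.7 = 4.9 V and 12−0.7 = 11.3 V, which is impossible.
Assume only D₂ conducts: V_N = 12 − 0.7 = 11.3 V, so I_R = 11.3/1.5 = 7.53 mA.
Check D₁: its anode-to-cathode voltage is 5.6 − 11.3 = -5.7 V < 0.7 V, so it is off. The assumption is consistent.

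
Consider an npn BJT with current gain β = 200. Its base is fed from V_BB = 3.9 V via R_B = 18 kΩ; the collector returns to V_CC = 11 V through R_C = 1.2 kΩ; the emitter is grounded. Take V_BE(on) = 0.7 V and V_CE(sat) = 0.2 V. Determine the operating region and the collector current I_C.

Assume active: I_B = (3.9 − 0.7)/18 = 0.178 mA, giving I_C = β·I_B = 35.6 mA.
But then V_CE = 11 − 35.6×1.2 = -31.7 V < V_CE(sat) = 0.2 V — impossible in the active region.
So the transistor is saturated. With V_CE = 0.2 V, I_C = (V_CC − 0.2)/R_C = 10.8/1.2 = 9 mA.
Check: β·I_B = 35.6 mA > I_C = 9 mA, confirming saturation.

saturation; I_C ≈ 9 mA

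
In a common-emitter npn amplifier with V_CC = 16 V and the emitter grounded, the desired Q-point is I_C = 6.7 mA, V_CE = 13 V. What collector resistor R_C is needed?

Collector loop: V_CC = I_C·R_C + V_CE.
R_C = (V_CC − V_CE)/I_C = (16 − 13)/6.7 = 0.448 kΩ.

R_C ≈ 0.45 kΩ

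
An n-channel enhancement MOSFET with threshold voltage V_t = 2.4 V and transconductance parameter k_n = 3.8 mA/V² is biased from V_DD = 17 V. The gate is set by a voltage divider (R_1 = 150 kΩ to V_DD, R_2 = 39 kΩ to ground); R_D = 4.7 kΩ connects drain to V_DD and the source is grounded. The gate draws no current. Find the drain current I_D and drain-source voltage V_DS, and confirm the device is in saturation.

I_D ≈ 2.3 mA, V_DS ≈ 6 V

V_G = V_DD·R_2/(R_1+R_2) = 17×39/189 = 3.51 V. With the source grounded, V_GS = V_G = 3.51 V.
Assume saturation: I_D = (k_n/2)(V_GS − V_t)² = (3.8/2)×(3.51 − 2.4)² = 1.9×1.11² = 2.33 mA.
V_DS = V_DD − I_D·R_D = 17 − 2.33×4.7 = 6.04 V.
Saturation requires V_DS ≥ V_GS − V_t = 1.11 V; 6.04 ≥ 1.11 ✓.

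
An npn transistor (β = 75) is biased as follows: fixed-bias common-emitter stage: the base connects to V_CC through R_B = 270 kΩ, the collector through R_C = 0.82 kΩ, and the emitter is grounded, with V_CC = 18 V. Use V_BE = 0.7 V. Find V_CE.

V_CE ≈ 14 V

Base loop: V_CC = I_B·R_B + V_BE, so I_B = (18 − 0.7)/270 kΩ = 0.0641 mA.
In the active region I_C = β·I_B = 75 × 0.0641 = 4.81 mA.
Collector loop: V_CE = V_CC − I_C·R_C = 18 − 4.81×0.82 = 14.1 V.
Since V_CE = 14.1 V > V_CE(sat) ≈ 0.2 V, the transistor is in the active region as assumed.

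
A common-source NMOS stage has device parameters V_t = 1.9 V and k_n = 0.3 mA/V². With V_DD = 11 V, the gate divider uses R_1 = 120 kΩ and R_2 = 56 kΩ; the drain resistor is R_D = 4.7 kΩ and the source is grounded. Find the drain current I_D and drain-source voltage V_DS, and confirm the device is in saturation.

V_G = V_DD·R_2/(R_1+R_2) = 11×56/176 = 3.5 V. With the source grounded, V_GS = V_G = 3.5 V.
Assume saturation: I_D = (k_n/2)(V_GS − V_t)² = (0.3/2)×(3.5 − 1.9)² = 0.15×1.6² = 0.384 mA.
V_DS = V_DD − I_D·R_D = 11 − 0.384×4.7 = 9.2 V.
Saturation requires V_DS ≥ V_GS − V_t = 1.6 V; 9.2 ≥ 1.6 ✓.

I_D ≈ 0.38 mA, V_DS ≈ 9.2 V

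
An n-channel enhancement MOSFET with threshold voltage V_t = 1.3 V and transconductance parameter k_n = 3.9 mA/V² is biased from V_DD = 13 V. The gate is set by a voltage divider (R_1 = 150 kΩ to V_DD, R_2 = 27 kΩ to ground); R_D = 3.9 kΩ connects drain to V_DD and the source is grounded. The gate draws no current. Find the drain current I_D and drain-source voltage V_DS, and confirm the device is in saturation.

I_D ≈ 0.91 mA, V_DS ≈ 9.5 V

V_G = V_DD·R_2/(R_1+R_2) = 13×27/177 = 1.98 V. With the source grounded, V_GS = V_G = 1.98 V.
Assume saturation: I_D = (k_n/2)(V_GS − V_t)² = (3.9/2)×(1.98 − 1.3)² = 1.95×0.683² = 0.91 mA.
V_DS = V_DD − I_D·R_D = 13 − 0.91×3.9 = 9.45 V.
Saturation requires V_DS ≥ V_GS − V_t = 0.683 V; 9.45 ≥ 0.683 ✓.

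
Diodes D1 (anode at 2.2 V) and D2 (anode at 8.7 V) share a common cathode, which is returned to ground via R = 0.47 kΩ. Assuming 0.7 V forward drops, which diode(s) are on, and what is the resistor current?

Only D2 conducts; I_R ≈ 17 mA

Assume both conduct. Then node N would need to be at both 2.2−0.7 = 1.5 V and 8.7−0.7 = 8 V, which is impossible.
Assume only D2 conducts: V_N = 8.7 − 0.7 = 8 V, so I_R = 8/0.47 = 17 mA.
Check D1: its anode-to-cathode voltage is 2.2 − 8 = -5.8 V < 0.7 V, so it is off. The assumption is consistent.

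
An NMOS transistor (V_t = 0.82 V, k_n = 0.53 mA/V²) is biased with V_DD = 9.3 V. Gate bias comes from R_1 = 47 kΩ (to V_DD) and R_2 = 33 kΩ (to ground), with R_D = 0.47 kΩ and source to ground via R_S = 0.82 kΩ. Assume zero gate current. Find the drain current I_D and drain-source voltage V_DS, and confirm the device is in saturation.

I_D ≈ 1.1 mA, V_DS ≈ 7.8 V

V_G = V_DD·R_2/(R_1+R_2) = 9.3×33/80 = 3.84 V.
Assume saturation: I_D = (k_n/2)(V_GS − V_t)² with V_GS = V_G − I_D·R_S = 3.84 − 0.82·I_D.
Substituting gives 0.178·I_D² − 2.31·I_D + 2.41 = 0, with roots I_D = 1.14 or 11.8 mA.
The root I_D = 11.8 mA gives V_GS = -5.86 V ≤ V_t, so take I_D = 1.14 mA.
Then V_GS = 2.9 V and V_DS = V_DD − I_D(R_D+R_S) = 9.3 − 1.14×1.29 = 7.82 V.
Saturation requires V_DS ≥ V_GS − V_t = 2.08 V; 7.82 ≥ 2.08 ✓.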